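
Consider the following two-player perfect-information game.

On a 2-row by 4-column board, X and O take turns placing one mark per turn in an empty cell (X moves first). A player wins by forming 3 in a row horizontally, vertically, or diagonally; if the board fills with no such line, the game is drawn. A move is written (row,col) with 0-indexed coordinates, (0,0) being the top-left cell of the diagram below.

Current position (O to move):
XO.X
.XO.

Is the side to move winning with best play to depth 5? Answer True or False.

ply 1, O at XO.X/.XO. | (0,2)=+0→XOOX/.XO.*; (1,0)=+0→XO.X/OXO.; (1,3)=+0→XO.X/.XOO
ply 2, X at XOOX/.XO. | (1,0)=+0→XOOX/XXO.*; (1,3)=+0→XOOX/.XOX
ply 3, O at XOOX/XXO. | (1,3)=+0→XOOX/XXOO*
ply 4: XOOX/XXOO is terminal +0 (X); from XO.X/.XO. depth 5

O winning at [XO.X/.XO.]: False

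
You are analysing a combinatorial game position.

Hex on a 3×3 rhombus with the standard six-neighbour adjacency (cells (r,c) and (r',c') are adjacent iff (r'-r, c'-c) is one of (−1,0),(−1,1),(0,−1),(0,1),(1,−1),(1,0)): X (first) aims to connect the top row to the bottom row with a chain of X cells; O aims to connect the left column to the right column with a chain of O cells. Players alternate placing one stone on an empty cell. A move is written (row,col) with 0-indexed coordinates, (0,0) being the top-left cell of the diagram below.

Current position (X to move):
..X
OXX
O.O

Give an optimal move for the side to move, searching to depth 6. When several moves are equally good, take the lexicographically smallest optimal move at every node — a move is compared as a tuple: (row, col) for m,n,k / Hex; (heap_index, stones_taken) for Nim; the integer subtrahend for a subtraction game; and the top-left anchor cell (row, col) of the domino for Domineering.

p1 X@[..X/OXX/O.O]: (0,0)[X.X/OXX/O.O]-1 (0,1)[.XX/OXX/O.O]-1 (2,1)[..X/OXX/OXO]+1*
p2 O@[..X/OXX/OXO] terminal -1; root [..X/OXX/O.O] d6

X's best at [..X/OXX/O.O]: (2,1)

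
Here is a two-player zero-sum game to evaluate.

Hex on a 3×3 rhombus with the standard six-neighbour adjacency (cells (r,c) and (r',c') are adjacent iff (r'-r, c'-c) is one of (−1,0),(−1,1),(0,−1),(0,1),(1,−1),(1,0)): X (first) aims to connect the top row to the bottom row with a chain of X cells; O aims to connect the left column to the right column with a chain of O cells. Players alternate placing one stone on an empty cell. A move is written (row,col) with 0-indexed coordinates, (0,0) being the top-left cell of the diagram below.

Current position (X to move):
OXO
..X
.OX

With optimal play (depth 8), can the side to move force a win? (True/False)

X winning at [OXO/..X/.OX]: True

p1 X@[OXO/..X/.OX]: (1,0)[OXO/X.X/.OX]+1* (1,1)[OXO/.XX/.OX]+1 (2,0)[OXO/..X/XOX]+1
p2 O@[OXO/X.X/.OX]: (1,1)[OXO/XOX/.OX]-1* (2,0)[OXO/X.X/OOX]-1
p3 X@[OXO/XOX/.OX]: (2,0)[OXO/XOX/XOX]+1*
p4 O@[OXO/XOX/XOX] terminal -1; root [OXO/..X/.OX] d8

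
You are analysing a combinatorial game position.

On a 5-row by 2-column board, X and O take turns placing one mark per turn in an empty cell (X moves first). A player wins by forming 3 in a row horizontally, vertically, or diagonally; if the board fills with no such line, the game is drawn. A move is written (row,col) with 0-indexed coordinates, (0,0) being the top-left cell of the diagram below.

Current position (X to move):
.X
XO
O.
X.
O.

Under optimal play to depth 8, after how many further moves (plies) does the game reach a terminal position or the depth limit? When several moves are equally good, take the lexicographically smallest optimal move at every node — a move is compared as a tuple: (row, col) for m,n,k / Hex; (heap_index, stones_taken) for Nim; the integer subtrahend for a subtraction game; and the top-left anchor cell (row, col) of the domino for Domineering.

[.X/XO/O./X./O.] X move#1: (0,0):+0/XX/XO/O./X./O.*, (2,1):+0/.X/XO/OX/X./O., (3,1):+0/.X/XO/O./XX/O., (4,1):+0/.X/XO/O./X./OX
[XX/XO/O./X./O.] O move#2: (2,1):+0/XX/XO/OO/X./O.*, (3,1):+0/XX/XO/O./XO/O., (4,1):+0/XX/XO/O./X./OO
[XX/XO/OO/X./O.] X move#3: (3,1):+0/XX/XO/OO/XX/O.*, (4,1):-1/XX/XO/OO/X./OX
[XX/XO/OO/XX/O.] O move#4: (4,1):+0/XX/XO/OO/XX/OO*
[XX/XO/OO/XX/OO] end (terminal +0, X#5); searched .X/XO/O./X./O. to 8

PV length from [.X/XO/O./X./O.]: 4 plies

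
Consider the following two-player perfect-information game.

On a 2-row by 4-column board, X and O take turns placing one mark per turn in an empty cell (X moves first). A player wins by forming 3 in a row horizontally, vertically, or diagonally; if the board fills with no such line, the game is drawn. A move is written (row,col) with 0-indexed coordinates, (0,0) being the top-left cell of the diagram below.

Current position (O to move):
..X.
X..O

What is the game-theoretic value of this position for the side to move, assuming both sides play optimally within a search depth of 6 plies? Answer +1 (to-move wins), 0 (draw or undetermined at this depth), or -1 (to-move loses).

value(..X./X..O, O) = 0

[..X./X..O] O move#1: (0,0):+0/O.X./X..O*, (0,1):+0/.OX./X..O, (0,3):+0/..XO/X..O, (1,1):+0/..X./XO.O, (1,2):+0/..X./X.OO
[O.X./X..O] X move#2: (0,1):+0/OXX./X..O*, (0,3):+0/O.XX/X..O, (1,1):+0/O.X./XX.O, (1,2):+0/O.X./X.XO
[OXX./X..O] O move#3: (0,3):+0/OXXO/X..O*, (1,1):-1/OXX./XO.O, (1,2):-1/OXX./X.OO
[OXXO/X..O] X move#4: (1,1):+0/OXXO/XX.O*, (1,2):+0/OXXO/X.XO
[OXXO/XX.O] O move#5: (1,2):+0/OXXO/XXOO*
[OXXO/XXOO] end (terminal +0, X#6); searched ..X./X..O to 6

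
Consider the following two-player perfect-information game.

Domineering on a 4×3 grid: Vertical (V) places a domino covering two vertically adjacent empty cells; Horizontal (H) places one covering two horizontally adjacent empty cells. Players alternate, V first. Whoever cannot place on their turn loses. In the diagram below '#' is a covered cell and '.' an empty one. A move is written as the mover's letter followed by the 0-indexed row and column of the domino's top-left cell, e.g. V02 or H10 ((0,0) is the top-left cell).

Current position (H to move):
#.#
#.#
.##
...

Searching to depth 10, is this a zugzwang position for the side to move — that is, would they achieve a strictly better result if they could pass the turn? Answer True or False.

[#.#/#.#/.##/...] H move#1: H30:-1/#.#/#.#/.##/##.*, H31:-1/#.#/#.#/.##/.##
[#.#/#.#/.##/##.] V move#2: V01:+1/###/###/.##/##.*
[###/###/.##/##.] end (terminal -1, H#3); searched #.#/#.#/.##/... to 10
pass branch (V moves first from the same position):
  | [#.#/#.#/.##/...] V move#1: V01:-1/###/###/.##/..., V20:+1/#.#/#.#/###/#..*
  | [#.#/#.#/###/#..] H move#2: H31:-1/#.#/#.#/###/###*
  | [#.#/#.#/###/###] V move#3: V01:+1/###/###/###/###*
  | [###/###/###/###] end (terminal -1, H#4); searched #.#/#.#/.##/... to 10
H moving scores -1; H passing scores -1

zugzwang(#.#/#.#/.##/..., H) = False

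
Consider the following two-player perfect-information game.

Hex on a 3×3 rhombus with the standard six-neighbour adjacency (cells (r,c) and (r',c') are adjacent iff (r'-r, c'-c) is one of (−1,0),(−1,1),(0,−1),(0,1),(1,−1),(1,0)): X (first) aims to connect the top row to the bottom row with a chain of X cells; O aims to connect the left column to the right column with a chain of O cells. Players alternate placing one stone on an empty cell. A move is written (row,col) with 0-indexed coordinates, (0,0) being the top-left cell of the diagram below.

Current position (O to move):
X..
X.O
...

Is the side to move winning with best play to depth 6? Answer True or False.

p1 O@[X../X.O/...]: (0,1)[XO./X.O/...]-1 (0,2)[X.O/X.O/...]-1 (1,1)[X../XOO/...]-1 (2,0)[X../X.O/O..]+1* (2,1)[X../X.O/.O.]-1 (2,2)[X../X.O/..O]-1
p2 X@[X../X.O/O..]: (0,1)[XX./X.O/O..]-1* (0,2)[X.X/X.O/O..]-1 (1,1)[X../XXO/O..]-1 (2,1)[X../X.O/OX.]-1 (2,2)[X../X.O/O.X]-1
p3 O@[XX./X.O/O..]: (0,2)[XXO/X.O/O..]+1* (1,1)[XX./XOO/O..]+1 (2,1)[XX./X.O/OO.]+1 (2,2)[XX./X.O/O.O]+1
p4 X@[XXO/X.O/O..]: (1,1)[XXO/XXO/O..]-1* (2,1)[XXO/X.O/OX.]-1 (2,2)[XXO/X.O/O.X]-1
p5 O@[XXO/XXO/O..]: (2,1)[XXO/XXO/OO.]+1* (2,2)[XXO/XXO/O.O]-1
p6 X@[XXO/XXO/OO.] terminal -1; root [X../X.O/...] d6

O winning at [X../X.O/...]: True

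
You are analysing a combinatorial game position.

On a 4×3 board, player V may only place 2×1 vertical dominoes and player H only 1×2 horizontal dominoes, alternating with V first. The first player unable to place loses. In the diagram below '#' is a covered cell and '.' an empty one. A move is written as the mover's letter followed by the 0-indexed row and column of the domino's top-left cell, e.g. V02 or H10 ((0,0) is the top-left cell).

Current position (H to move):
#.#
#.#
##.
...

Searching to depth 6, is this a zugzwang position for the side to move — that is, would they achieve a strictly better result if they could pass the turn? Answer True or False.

zugzwang(#.#/#.#/##./..., H) = False

ply 1, H at #.#/#.#/##./... | H30=-1→#.#/#.#/##./##.*; H31=-1→#.#/#.#/##./.##
ply 2, V at #.#/#.#/##./##. | V01=+1→###/###/##./##.*; V22=+1→#.#/#.#/###/###
ply 3: ###/###/##./##. is terminal -1 (H); from #.#/#.#/##./... depth 6
pass branch (V moves first from the same position):
  | ply 1, V at #.#/#.#/##./... | V01=-1→###/###/##./...; V22=+1→#.#/#.#/###/..#*
  | ply 2, H at #.#/#.#/###/..# | H30=-1→#.#/#.#/###/###*
  | ply 3, V at #.#/#.#/###/### | V01=+1→###/###/###/###*
  | ply 4: ###/###/###/### is terminal -1 (H); from #.#/#.#/##./... depth 6
H moving scores -1; H passing scores -1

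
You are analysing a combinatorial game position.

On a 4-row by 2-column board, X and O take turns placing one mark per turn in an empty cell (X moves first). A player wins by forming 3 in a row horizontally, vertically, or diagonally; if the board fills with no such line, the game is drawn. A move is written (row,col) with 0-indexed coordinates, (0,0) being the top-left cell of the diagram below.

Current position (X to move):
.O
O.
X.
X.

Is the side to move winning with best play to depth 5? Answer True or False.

p1 X@[.O/O./X./X.]: (0,0)[XO/O./X./X.]+0* (1,1)[.O/OX/X./X.]+0 (2,1)[.O/O./XX/X.]+0 (3,1)[.O/O./X./XX]+0
p2 O@[XO/O./X./X.]: (1,1)[XO/OO/X./X.]+0* (2,1)[XO/O./XO/X.]+0 (3,1)[XO/O./X./XO]+0
p3 X@[XO/OO/X./X.]: (2,1)[XO/OO/XX/X.]+0* (3,1)[XO/OO/X./XX]-1
p4 O@[XO/OO/XX/X.]: (3,1)[XO/OO/XX/XO]+0*
p5 X@[XO/OO/XX/XO] terminal +0; root [.O/O./X./X.] d5

X winning at [.O/O./X./X.]: False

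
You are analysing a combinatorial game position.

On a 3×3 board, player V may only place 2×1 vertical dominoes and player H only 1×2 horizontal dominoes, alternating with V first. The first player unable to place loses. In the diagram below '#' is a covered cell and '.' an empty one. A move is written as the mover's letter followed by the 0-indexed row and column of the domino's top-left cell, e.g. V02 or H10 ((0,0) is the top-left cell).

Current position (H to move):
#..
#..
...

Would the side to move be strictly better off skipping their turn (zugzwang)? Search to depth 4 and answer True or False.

p1 H@[#../#../...]: H01[###/#../...]-1 H11[#../###/...]+1* H20[#../#../##.]-1 H21[#../#../.##]-1
p2 V@[#../###/...] terminal -1; root [#../#../...] d4
if H skipped the turn, V would face:
~ p1 V@[#../#../...]: V01[##./##./...]+1* V02[#.#/#.#/...]+1 V11[#../##./.#.]+1 V12[#../#.#/..#]+1
~ p2 H@[##./##./...]: H20[##./##./##.]-1* H21[##./##./.##]-1
~ p3 V@[##./##./##.]: V02[###/###/##.]+1* V12[##./###/###]+1
~ p4 H@[###/###/##.] terminal -1; root [#../#../...] d4
compare (H): move=+1 vs pass=-1

zugzwang(#../#../..., H) = False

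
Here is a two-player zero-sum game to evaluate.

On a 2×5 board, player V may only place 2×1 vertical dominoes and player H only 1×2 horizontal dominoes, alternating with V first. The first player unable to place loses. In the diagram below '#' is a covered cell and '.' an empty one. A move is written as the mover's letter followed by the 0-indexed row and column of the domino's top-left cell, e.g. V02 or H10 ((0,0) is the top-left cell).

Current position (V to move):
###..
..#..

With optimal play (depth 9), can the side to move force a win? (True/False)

V winning at [###../..#..]: True

ply 1, V at ###../..#.. | V03=+1→####./..##.*; V04=+1→###.#/..#.#
ply 2, H at ####./..##. | H10=-1→####./####.*
ply 3, V at ####./####. | V04=+1→#####/#####*
ply 4: #####/##### is terminal -1 (H); from ###../..#.. depth 9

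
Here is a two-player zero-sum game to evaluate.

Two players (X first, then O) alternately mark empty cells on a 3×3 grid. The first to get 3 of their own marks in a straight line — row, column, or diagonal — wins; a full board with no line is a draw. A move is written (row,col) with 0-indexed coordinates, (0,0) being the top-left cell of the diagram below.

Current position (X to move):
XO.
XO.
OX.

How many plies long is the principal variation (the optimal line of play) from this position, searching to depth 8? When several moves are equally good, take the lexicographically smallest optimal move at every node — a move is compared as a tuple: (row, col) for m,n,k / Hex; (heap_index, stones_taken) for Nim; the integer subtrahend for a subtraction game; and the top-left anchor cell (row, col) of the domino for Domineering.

p1 X@[XO./XO./OX.]: (0,2)[XOX/XO./OX.]+0* (1,2)[XO./XOX/OX.]-1 (2,2)[XO./XO./OXX]-1
p2 O@[XOX/XO./OX.]: (1,2)[XOX/XOO/OX.]+0* (2,2)[XOX/XO./OXO]+0
p3 X@[XOX/XOO/OX.]: (2,2)[XOX/XOO/OXX]+0*
p4 O@[XOX/XOO/OXX] terminal +0; root [XO./XO./OX.] d8

PV length from [XO./XO./OX.]: 3 plies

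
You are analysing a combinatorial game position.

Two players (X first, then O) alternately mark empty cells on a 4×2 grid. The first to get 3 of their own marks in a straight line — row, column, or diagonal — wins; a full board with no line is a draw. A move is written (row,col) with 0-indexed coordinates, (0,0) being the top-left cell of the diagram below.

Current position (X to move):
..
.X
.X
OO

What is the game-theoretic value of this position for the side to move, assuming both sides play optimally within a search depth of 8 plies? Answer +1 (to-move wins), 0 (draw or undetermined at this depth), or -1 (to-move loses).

value(../.X/.X/OO, X) = +1

ply 1, X at ../.X/.X/OO | (0,0)=+0→X./.X/.X/OO; (0,1)=+1→.X/.X/.X/OO*; (1,0)=+0→../XX/.X/OO; (2,0)=+0→../.X/XX/OO
ply 2: .X/.X/.X/OO is terminal -1 (O); from ../.X/.X/OO depth 8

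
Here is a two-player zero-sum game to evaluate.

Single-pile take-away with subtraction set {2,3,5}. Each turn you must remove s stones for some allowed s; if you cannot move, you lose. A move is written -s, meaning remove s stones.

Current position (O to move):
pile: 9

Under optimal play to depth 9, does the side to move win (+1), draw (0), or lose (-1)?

value(9, O) = +1

[9] O move#1: -2:+1/7*, -3:-1/6, -5:-1/4
[7] X move#2: -2:-1/5*, -3:-1/4, -5:-1/2
[5] O move#3: -2:-1/3, -3:-1/2, -5:+1/0*
[0] end (terminal -1, X#4); searched 9 to 9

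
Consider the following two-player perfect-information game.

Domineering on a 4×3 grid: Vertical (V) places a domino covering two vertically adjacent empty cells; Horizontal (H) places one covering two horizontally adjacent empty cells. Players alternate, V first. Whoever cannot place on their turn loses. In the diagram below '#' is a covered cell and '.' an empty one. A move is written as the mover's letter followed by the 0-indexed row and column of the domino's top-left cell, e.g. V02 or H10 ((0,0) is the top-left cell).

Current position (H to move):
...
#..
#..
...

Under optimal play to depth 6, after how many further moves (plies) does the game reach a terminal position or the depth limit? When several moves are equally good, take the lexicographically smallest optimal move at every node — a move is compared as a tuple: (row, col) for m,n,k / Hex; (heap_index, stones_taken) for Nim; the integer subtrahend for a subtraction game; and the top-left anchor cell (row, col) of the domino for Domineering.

PV length from [.../#../#../...]: 4 plies

[.../#../#../...] H move#1: H00:-1/##./#../#../...*, H01:-1/.##/#../#../..., H11:-1/.../###/#../..., H21:-1/.../#../###/..., H30:-1/.../#../#../##., H31:-1/.../#../#../.##
[##./#../#../...] V move#2: V02:-1/###/#.#/#../..., V11:+1/##./##./##./...*, V12:+1/##./#.#/#.#/..., V21:+1/##./#../##./.#., V22:+1/##./#../#.#/..#
[##./##./##./...] H move#3: H30:-1/##./##./##./##.*, H31:-1/##./##./##./.##
[##./##./##./##.] V move#4: V02:+1/###/###/##./##.*, V12:+1/##./###/###/##., V22:+1/##./##./###/###
[###/###/##./##.] end (terminal -1, H#5); searched .../#../#../... to 6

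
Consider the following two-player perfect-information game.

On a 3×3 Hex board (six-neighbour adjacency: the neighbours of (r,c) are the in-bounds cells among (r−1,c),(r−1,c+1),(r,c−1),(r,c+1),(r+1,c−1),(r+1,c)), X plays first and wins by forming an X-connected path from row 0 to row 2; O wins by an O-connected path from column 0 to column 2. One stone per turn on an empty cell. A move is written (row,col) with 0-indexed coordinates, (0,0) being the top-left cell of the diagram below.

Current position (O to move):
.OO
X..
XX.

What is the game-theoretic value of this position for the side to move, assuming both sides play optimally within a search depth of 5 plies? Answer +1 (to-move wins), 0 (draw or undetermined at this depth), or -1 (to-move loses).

value(.OO/X../XX., O) = +1

ply 1, O at .OO/X../XX. | (0,0)=+1→OOO/X../XX.*; (1,1)=-1→.OO/XO./XX.; (1,2)=-1→.OO/X.O/XX.; (2,2)=-1→.OO/X../XXO
ply 2: OOO/X../XX. is terminal -1 (X); from .OO/X../XX. depth 5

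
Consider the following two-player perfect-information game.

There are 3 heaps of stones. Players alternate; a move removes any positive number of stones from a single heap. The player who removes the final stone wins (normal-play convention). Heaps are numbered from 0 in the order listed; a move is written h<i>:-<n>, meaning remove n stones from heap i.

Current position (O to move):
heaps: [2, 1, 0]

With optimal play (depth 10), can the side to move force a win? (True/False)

O winning at [(2,1,0)]: True

[(2,1,0)] O move#1: h0:-1:+1/(1,1,0)*, h0:-2:-1/(0,1,0), h1:-1:-1/(2,0,0)
[(1,1,0)] X move#2: h0:-1:-1/(0,1,0)*, h1:-1:-1/(1,0,0)
[(0,1,0)] O move#3: h1:-1:+1/(0,0,0)*
[(0,0,0)] end (terminal -1, X#4); searched (2,1,0) to 10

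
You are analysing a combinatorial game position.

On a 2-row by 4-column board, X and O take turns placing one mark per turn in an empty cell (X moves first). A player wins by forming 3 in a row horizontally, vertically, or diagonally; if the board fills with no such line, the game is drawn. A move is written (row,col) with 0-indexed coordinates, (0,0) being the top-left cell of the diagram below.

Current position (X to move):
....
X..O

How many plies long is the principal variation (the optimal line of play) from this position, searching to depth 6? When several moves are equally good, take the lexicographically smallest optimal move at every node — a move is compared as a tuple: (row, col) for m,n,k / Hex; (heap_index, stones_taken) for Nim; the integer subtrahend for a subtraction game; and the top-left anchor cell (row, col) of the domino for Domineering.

ply 1, X at ..../X..O | (0,0)=+0→X.../X..O*; (0,1)=+0→.X../X..O; (0,2)=+0→..X./X..O; (0,3)=+0→...X/X..O; (1,1)=+0→..../XX.O; (1,2)=+0→..../X.XO
ply 2, O at X.../X..O | (0,1)=+0→XO../X..O*; (0,2)=+0→X.O./X..O; (0,3)=+0→X..O/X..O; (1,1)=+0→X.../XO.O; (1,2)=+0→X.../X.OO
ply 3, X at XO../X..O | (0,2)=+0→XOX./X..O*; (0,3)=+0→XO.X/X..O; (1,1)=+0→XO../XX.O; (1,2)=+0→XO../X.XO
ply 4, O at XOX./X..O | (0,3)=+0→XOXO/X..O*; (1,1)=+0→XOX./XO.O; (1,2)=+0→XOX./X.OO
ply 5, X at XOXO/X..O | (1,1)=+0→XOXO/XX.O*; (1,2)=+0→XOXO/X.XO
ply 6, O at XOXO/XX.O | (1,2)=+0→XOXO/XXOO*
ply 7: XOXO/XXOO is terminal +0 (X); from ..../X..O depth 6

PV length from [..../X..O]: 6 plies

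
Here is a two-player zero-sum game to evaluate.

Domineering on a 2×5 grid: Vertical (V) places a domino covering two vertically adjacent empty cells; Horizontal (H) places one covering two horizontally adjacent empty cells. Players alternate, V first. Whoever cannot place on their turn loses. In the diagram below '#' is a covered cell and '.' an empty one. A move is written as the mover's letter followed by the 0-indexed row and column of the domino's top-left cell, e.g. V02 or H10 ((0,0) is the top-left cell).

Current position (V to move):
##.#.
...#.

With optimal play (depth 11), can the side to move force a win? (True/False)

ply 1, V at ##.#./...#. | V02=+1→####./..##.*; V04=-1→##.##/...##
ply 2, H at ####./..##. | H10=-1→####./####.*
ply 3, V at ####./####. | V04=+1→#####/#####*
ply 4: #####/##### is terminal -1 (H); from ##.#./...#. depth 11

V winning at [##.#./...#.]: True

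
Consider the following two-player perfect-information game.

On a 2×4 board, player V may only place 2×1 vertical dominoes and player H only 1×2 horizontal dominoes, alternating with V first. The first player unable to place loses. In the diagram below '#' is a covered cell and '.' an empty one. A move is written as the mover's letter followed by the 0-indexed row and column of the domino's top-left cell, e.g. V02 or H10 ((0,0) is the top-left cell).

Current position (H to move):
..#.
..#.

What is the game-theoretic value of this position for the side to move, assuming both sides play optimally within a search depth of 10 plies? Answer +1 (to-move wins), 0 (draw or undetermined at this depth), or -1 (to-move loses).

value(..#./..#., H) = +1

[..#./..#.] H move#1: H00:+1/###./..#.*, H10:+1/..#./###.
[###./..#.] V move#2: V03:-1/####/..##*
[####/..##] H move#3: H10:+1/####/####*
[####/####] end (terminal -1, V#4); searched ..#./..#. to 10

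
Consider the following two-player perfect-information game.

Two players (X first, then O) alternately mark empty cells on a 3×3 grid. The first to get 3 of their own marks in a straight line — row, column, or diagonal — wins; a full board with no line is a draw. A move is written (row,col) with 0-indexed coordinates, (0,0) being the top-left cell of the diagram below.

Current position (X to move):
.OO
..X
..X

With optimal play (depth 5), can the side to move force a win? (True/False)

X winning at [.OO/..X/..X]: False

p1 X@[.OO/..X/..X]: (0,0)[XOO/..X/..X]-1* (1,0)[.OO/X.X/..X]-1 (1,1)[.OO/.XX/..X]-1 (2,0)[.OO/..X/X.X]-1 (2,1)[.OO/..X/.XX]-1
p2 O@[XOO/..X/..X]: (1,0)[XOO/O.X/..X]-1 (1,1)[XOO/.OX/..X]+1* (2,0)[XOO/..X/O.X]-1 (2,1)[XOO/..X/.OX]-1
p3 X@[XOO/.OX/..X]: (1,0)[XOO/XOX/..X]-1* (2,0)[XOO/.OX/X.X]-1 (2,1)[XOO/.OX/.XX]-1
p4 O@[XOO/XOX/..X]: (2,0)[XOO/XOX/O.X]+1* (2,1)[XOO/XOX/.OX]+1
p5 X@[XOO/XOX/O.X] terminal -1; root [.OO/..X/..X] d5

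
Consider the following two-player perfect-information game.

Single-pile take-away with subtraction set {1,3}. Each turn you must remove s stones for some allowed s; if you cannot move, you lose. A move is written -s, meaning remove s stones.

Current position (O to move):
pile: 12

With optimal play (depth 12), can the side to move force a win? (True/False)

[12] O move#1: -1:-1/11*, -3:-1/9
[11] X move#2: -1:+1/10*, -3:+1/8
[10] O move#3: -1:-1/9*, -3:-1/7
[9] X move#4: -1:+1/8*, -3:+1/6
[8] O move#5: -1:-1/7*, -3:-1/5
[7] X move#6: -1:+1/6*, -3:+1/4
[6] O move#7: -1:-1/5*, -3:-1/3
[5] X move#8: -1:+1/4*, -3:+1/2
[4] O move#9: -1:-1/3*, -3:-1/1
[3] X move#10: -1:+1/2*, -3:+1/0
[2] O move#11: -1:-1/1*
[1] X move#12: -1:+1/0*
[0] end (terminal -1, O#13); searched 12 to 12

O winning at [12]: False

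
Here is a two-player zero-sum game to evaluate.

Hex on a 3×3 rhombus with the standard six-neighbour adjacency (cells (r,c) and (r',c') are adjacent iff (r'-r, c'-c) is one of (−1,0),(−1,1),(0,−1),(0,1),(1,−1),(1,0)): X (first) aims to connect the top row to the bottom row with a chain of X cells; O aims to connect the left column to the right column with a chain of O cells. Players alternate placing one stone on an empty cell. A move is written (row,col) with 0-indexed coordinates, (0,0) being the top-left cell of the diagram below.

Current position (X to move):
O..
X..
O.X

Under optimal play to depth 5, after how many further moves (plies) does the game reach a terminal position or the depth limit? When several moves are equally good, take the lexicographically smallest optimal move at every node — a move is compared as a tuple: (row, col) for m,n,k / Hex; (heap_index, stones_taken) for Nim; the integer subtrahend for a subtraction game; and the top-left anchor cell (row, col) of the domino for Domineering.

p1 X@[O../X../O.X]: (0,1)[OX./X../O.X]-1 (0,2)[O.X/X../O.X]-1 (1,1)[O../XX./O.X]+1* (1,2)[O../X.X/O.X]-1 (2,1)[O../X../OXX]-1
p2 O@[O../XX./O.X]: (0,1)[OO./XX./O.X]-1* (0,2)[O.O/XX./O.X]-1 (1,2)[O../XXO/O.X]-1 (2,1)[O../XX./OOX]-1
p3 X@[OO./XX./O.X]: (0,2)[OOX/XX./O.X]+1* (1,2)[OO./XXX/O.X]-1 (2,1)[OO./XX./OXX]-1
p4 O@[OOX/XX./O.X]: (1,2)[OOX/XXO/O.X]-1* (2,1)[OOX/XX./OOX]-1
p5 X@[OOX/XXO/O.X]: (2,1)[OOX/XXO/OXX]+1*
p6 O@[OOX/XXO/OXX] terminal -1; root [O../X../O.X] d5

PV length from [O../X../O.X]: 5 plies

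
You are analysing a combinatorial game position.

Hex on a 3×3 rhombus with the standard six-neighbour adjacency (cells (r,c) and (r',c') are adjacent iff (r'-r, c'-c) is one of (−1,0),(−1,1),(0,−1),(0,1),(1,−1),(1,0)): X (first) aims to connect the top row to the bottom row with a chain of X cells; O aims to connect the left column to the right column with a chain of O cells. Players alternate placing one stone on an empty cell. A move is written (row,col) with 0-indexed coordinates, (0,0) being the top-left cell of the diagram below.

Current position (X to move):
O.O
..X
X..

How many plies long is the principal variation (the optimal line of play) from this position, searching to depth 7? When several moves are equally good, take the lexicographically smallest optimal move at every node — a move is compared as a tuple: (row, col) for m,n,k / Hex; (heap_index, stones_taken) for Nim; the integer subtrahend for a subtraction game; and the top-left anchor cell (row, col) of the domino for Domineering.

p1 X@[O.O/..X/X..]: (0,1)[OXO/..X/X..]+1* (1,0)[O.O/X.X/X..]-1 (1,1)[O.O/.XX/X..]-1 (2,1)[O.O/..X/XX.]-1 (2,2)[O.O/..X/X.X]-1
p2 O@[OXO/..X/X..]: (1,0)[OXO/O.X/X..]-1* (1,1)[OXO/.OX/X..]-1 (2,1)[OXO/..X/XO.]-1 (2,2)[OXO/..X/X.O]-1
p3 X@[OXO/O.X/X..]: (1,1)[OXO/OXX/X..]+1* (2,1)[OXO/O.X/XX.]-1 (2,2)[OXO/O.X/X.X]-1
p4 O@[OXO/OXX/X..] terminal -1; root [O.O/..X/X..] d7

PV length from [O.O/..X/X..]: 3 plies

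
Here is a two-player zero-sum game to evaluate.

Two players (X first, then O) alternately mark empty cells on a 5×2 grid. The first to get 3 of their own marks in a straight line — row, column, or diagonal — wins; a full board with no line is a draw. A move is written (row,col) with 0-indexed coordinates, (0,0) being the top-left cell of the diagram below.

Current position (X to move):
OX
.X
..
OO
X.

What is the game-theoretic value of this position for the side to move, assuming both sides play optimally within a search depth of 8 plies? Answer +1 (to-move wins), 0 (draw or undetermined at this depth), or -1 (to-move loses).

ply 1, X at OX/.X/../OO/X. | (1,0)=+0→OX/XX/../OO/X.; (2,0)=+0→OX/.X/X./OO/X.; (2,1)=+1→OX/.X/.X/OO/X.*; (4,1)=+0→OX/.X/../OO/XX
ply 2: OX/.X/.X/OO/X. is terminal -1 (O); from OX/.X/../OO/X. depth 8

value(OX/.X/../OO/X., X) = +1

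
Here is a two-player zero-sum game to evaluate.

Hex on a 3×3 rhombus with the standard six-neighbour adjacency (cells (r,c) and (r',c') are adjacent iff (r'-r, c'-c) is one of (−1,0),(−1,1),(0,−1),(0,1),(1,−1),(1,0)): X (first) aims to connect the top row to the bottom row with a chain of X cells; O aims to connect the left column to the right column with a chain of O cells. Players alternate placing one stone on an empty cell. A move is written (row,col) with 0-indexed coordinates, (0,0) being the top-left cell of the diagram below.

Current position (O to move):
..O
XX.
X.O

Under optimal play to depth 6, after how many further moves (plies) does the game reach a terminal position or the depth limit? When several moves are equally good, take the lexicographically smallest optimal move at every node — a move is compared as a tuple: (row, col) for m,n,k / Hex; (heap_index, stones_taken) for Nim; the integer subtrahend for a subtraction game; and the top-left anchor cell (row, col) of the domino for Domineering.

PV length from [..O/XX./X.O]: 2 plies

[..O/XX./X.O] O move#1: (0,0):-1/O.O/XX./X.O*, (0,1):-1/.OO/XX./X.O, (1,2):-1/..O/XXO/X.O, (2,1):-1/..O/XX./XOO
[O.O/XX./X.O] X move#2: (0,1):+1/OXO/XX./X.O*, (1,2):-1/O.O/XXX/X.O, (2,1):-1/O.O/XX./XXO
[OXO/XX./X.O] end (terminal -1, O#3); searched ..O/XX./X.O to 6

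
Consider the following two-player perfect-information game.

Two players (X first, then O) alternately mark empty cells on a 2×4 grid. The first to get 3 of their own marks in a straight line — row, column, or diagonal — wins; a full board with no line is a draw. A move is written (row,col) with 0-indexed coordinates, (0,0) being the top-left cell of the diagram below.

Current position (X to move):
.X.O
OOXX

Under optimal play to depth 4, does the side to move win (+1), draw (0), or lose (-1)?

value(.X.O/OOXX, X) = 0

p1 X@[.X.O/OOXX]: (0,0)[XX.O/OOXX]+0* (0,2)[.XXO/OOXX]+0
p2 O@[XX.O/OOXX]: (0,2)[XXOO/OOXX]+0*
p3 X@[XXOO/OOXX] terminal +0; root [.X.O/OOXX] d4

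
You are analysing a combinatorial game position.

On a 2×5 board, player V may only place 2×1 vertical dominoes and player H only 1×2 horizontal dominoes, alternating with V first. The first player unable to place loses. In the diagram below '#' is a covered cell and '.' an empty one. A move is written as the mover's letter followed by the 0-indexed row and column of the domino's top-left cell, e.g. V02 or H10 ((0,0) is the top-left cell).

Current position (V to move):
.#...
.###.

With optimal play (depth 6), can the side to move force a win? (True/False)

V winning at [.#.../.###.]: True

ply 1, V at .#.../.###. | V00=-1→##.../####.; V04=+1→.#..#/.####*
ply 2, H at .#..#/.#### | H02=-1→.####/.####*
ply 3, V at .####/.#### | V00=+1→#####/#####*
ply 4: #####/##### is terminal -1 (H); from .#.../.###. depth 6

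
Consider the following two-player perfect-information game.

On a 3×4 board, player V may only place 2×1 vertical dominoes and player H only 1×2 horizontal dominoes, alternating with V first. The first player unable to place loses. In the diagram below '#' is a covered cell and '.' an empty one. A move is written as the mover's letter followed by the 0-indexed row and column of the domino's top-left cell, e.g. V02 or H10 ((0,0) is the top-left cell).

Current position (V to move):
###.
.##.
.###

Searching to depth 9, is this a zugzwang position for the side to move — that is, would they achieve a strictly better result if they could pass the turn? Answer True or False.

zugzwang(###./.##./.###, V) = False

ply 1, V at ###./.##./.### | V03=+1→####/.###/.###*; V10=+1→###./###./####
ply 2: ####/.###/.### is terminal -1 (H); from ###./.##./.### depth 9
suppose V passes — search the same position with H to move:
pass> ply 1: ###./.##./.### is terminal -1 (H); from ###./.##./.### depth 9
for V: play +1, pass +1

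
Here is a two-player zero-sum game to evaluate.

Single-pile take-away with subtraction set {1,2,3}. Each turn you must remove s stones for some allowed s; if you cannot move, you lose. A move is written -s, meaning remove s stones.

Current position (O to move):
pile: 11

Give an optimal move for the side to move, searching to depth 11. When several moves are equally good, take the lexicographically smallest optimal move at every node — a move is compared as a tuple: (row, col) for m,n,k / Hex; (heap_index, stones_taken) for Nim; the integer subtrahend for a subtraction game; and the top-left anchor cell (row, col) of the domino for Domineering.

p1 O@[11]: -1[10]-1 -2[9]-1 -3[8]+1*
p2 X@[8]: -1[7]-1* -2[6]-1 -3[5]-1
p3 O@[7]: -1[6]-1 -2[5]-1 -3[4]+1*
p4 X@[4]: -1[3]-1* -2[2]-1 -3[1]-1
p5 O@[3]: -1[2]-1 -2[1]-1 -3[0]+1*
p6 X@[0] terminal -1; root [11] d11

O's best at [11]: -3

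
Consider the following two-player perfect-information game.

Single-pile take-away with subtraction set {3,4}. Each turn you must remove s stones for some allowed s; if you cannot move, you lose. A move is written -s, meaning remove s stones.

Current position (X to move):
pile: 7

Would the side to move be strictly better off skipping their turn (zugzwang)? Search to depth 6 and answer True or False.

p1 X@[7]: -3[4]-1* -4[3]-1
p2 O@[4]: -3[1]+1* -4[0]+1
p3 X@[1] terminal -1; root [7] d6
if X skipped the turn, O would face:
~ p1 O@[7]: -3[4]-1* -4[3]-1
~ p2 X@[4]: -3[1]+1* -4[0]+1
~ p3 O@[1] terminal -1; root [7] d6
compare (X): move=-1 vs pass=+1

zugzwang(7, X) = True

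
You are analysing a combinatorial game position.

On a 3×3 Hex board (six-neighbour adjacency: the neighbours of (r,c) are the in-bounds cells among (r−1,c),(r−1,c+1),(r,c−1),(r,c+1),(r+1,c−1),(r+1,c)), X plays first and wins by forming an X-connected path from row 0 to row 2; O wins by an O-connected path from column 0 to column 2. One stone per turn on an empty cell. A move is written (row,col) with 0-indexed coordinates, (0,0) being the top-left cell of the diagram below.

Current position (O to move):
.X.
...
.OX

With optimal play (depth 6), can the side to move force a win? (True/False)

p1 O@[.X./.../.OX]: (0,0)[OX./.../.OX]-1 (0,2)[.XO/.../.OX]-1 (1,0)[.X./O../.OX]-1 (1,1)[.X./.O./.OX]+1* (1,2)[.X./..O/.OX]-1 (2,0)[.X./.../OOX]-1
p2 X@[.X./.O./.OX]: (0,0)[XX./.O./.OX]-1* (0,2)[.XX/.O./.OX]-1 (1,0)[.X./XO./.OX]-1 (1,2)[.X./.OX/.OX]-1 (2,0)[.X./.O./XOX]-1
p3 O@[XX./.O./.OX]: (0,2)[XXO/.O./.OX]+1* (1,0)[XX./OO./.OX]+1 (1,2)[XX./.OO/.OX]+1 (2,0)[XX./.O./OOX]+1
p4 X@[XXO/.O./.OX]: (1,0)[XXO/XO./.OX]-1* (1,2)[XXO/.OX/.OX]-1 (2,0)[XXO/.O./XOX]-1
p5 O@[XXO/XO./.OX]: (1,2)[XXO/XOO/.OX]-1 (2,0)[XXO/XO./OOX]+1*
p6 X@[XXO/XO./OOX] terminal -1; root [.X./.../.OX] d6

O winning at [.X./.../.OX]: True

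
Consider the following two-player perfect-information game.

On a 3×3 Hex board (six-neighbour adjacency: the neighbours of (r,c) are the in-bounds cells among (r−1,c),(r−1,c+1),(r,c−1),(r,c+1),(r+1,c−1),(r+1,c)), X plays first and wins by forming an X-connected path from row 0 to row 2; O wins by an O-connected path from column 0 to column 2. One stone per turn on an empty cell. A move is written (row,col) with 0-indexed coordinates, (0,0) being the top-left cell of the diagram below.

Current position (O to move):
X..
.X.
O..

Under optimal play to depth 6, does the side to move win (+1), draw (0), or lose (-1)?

p1 O@[X../.X./O..]: (0,1)[XO./.X./O..]-1 (0,2)[X.O/.X./O..]-1 (1,0)[X../OX./O..]-1 (1,2)[X../.XO/O..]-1 (2,1)[X../.X./OO.]+1* (2,2)[X../.X./O.O]-1
p2 X@[X../.X./OO.]: (0,1)[XX./.X./OO.]-1* (0,2)[X.X/.X./OO.]-1 (1,0)[X../XX./OO.]-1 (1,2)[X../.XX/OO.]-1 (2,2)[X../.X./OOX]-1
p3 O@[XX./.X./OO.]: (0,2)[XXO/.X./OO.]+1* (1,0)[XX./OX./OO.]+1 (1,2)[XX./.XO/OO.]+1 (2,2)[XX./.X./OOO]+1
p4 X@[XXO/.X./OO.]: (1,0)[XXO/XX./OO.]-1* (1,2)[XXO/.XX/OO.]-1 (2,2)[XXO/.X./OOX]-1
p5 O@[XXO/XX./OO.]: (1,2)[XXO/XXO/OO.]+1* (2,2)[XXO/XX./OOO]+1
p6 X@[XXO/XXO/OO.] terminal -1; root [X../.X./O..] d6

value(X../.X./O.., O) = +1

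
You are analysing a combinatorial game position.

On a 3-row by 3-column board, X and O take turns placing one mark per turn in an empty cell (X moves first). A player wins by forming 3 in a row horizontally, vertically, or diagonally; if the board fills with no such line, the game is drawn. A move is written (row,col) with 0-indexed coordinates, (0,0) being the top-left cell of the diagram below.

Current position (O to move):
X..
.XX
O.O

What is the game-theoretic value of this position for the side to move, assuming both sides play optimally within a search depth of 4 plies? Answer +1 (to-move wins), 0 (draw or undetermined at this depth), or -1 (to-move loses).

ply 1, O at X../.XX/O.O | (0,1)=-1→XO./.XX/O.O; (0,2)=-1→X.O/.XX/O.O; (1,0)=+0→X../OXX/O.O; (2,1)=+1→X../.XX/OOO*
ply 2: X../.XX/OOO is terminal -1 (X); from X../.XX/O.O depth 4

value(X../.XX/O.O, O) = +1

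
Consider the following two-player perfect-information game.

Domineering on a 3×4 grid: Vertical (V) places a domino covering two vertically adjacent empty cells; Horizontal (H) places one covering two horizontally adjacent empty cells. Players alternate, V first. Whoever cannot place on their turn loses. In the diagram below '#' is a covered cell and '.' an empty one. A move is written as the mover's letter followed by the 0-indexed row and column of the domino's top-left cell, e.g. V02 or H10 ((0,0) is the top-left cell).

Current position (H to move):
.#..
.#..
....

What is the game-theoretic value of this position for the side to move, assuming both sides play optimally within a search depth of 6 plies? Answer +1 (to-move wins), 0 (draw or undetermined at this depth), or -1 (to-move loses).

p1 H@[.#../.#../....]: H02[.###/.#../....]-1 H12[.#../.###/....]+1* H20[.#../.#../##..]-1 H21[.#../.#../.##.]-1 H22[.#../.#../..##]-1
p2 V@[.#../.###/....]: V00[##../####/....]-1* V10[.#../####/#...]-1
p3 H@[##../####/....]: H02[####/####/....]+1* H20[##../####/##..]+1 H21[##../####/.##.]+1 H22[##../####/..##]+1
p4 V@[####/####/....] terminal -1; root [.#../.#../....] d6

value(.#../.#../...., H) = +1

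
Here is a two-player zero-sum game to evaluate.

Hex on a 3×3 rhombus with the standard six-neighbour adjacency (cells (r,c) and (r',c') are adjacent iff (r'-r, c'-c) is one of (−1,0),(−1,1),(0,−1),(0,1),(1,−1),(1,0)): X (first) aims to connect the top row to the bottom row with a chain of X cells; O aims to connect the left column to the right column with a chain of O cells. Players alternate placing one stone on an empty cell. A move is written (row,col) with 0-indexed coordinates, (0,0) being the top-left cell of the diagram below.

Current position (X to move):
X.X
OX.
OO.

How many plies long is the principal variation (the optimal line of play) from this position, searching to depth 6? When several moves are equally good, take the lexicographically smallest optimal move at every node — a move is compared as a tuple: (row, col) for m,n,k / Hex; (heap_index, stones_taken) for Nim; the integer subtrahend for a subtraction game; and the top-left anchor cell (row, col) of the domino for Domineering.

p1 X@[X.X/OX./OO.]: (0,1)[XXX/OX./OO.]-1* (1,2)[X.X/OXX/OO.]-1 (2,2)[X.X/OX./OOX]-1
p2 O@[XXX/OX./OO.]: (1,2)[XXX/OXO/OO.]+1* (2,2)[XXX/OX./OOO]+1
p3 X@[XXX/OXO/OO.] terminal -1; root [X.X/OX./OO.] d6

PV length from [X.X/OX./OO.]: 2 plies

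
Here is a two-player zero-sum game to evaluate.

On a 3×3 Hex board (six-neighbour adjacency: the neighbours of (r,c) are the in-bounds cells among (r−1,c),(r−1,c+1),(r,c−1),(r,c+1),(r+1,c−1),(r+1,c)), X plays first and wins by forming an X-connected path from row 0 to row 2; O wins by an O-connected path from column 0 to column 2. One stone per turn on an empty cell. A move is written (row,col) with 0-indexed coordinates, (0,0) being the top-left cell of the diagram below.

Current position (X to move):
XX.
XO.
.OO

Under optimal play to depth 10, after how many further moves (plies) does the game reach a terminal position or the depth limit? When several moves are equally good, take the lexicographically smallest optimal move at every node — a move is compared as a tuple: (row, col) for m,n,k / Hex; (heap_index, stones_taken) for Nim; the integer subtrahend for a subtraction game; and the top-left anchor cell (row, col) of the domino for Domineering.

PV length from [XX./XO./.OO]: 1 ply

[XX./XO./.OO] X move#1: (0,2):-1/XXX/XO./.OO, (1,2):-1/XX./XOX/.OO, (2,0):+1/XX./XO./XOO*
[XX./XO./XOO] end (terminal -1, O#2); searched XX./XO./.OO to 10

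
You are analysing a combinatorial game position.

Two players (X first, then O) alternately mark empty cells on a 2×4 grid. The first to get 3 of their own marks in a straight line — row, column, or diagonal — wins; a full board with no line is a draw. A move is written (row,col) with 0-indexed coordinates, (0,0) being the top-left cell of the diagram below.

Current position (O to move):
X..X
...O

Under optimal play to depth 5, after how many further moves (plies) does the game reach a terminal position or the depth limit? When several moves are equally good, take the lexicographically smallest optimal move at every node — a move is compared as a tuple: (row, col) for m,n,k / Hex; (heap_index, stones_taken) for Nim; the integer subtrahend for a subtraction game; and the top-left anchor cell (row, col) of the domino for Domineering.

p1 O@[X..X/...O]: (0,1)[XO.X/...O]+0* (0,2)[X.OX/...O]+0 (1,0)[X..X/O..O]+0 (1,1)[X..X/.O.O]+0 (1,2)[X..X/..OO]+0
p2 X@[XO.X/...O]: (0,2)[XOXX/...O]+0* (1,0)[XO.X/X..O]+0 (1,1)[XO.X/.X.O]+0 (1,2)[XO.X/..XO]+0
p3 O@[XOXX/...O]: (1,0)[XOXX/O..O]+0* (1,1)[XOXX/.O.O]+0 (1,2)[XOXX/..OO]+0
p4 X@[XOXX/O..O]: (1,1)[XOXX/OX.O]+0* (1,2)[XOXX/O.XO]+0
p5 O@[XOXX/OX.O]: (1,2)[XOXX/OXOO]+0*
p6 X@[XOXX/OXOO] terminal +0; root [X..X/...O] d5

PV length from [X..X/...O]: 5 plies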